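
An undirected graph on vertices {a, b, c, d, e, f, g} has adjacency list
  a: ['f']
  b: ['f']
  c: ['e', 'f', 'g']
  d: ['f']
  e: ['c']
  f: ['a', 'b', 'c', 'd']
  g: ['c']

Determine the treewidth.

1

A width-1 tree decomposition is:
Bags: B1 = {c, g}  B2 = {c, e}  B3 = {c, f}  B4 = {a, f}  B5 = {b, f}  B6 = {d, f}
Tree: B1–B2, B2–B3, B3–B4, B3–B5, B5–B6
Each bag holds 2 vertices, so the decomposition has width 1, which upper-bounds the treewidth. Since G has at least one edge (e.g. g–c), it is not an edgeless graph, so tw(G) ≥ 1. Combining the bounds, tw(G) = 1.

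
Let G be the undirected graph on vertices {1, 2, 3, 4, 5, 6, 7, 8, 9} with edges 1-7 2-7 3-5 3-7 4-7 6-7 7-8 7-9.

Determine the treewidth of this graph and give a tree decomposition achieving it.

Treewidth 1.
One optimal decomposition is:
Bags: B1 = {7, 8}  B2 = {4, 7}  B3 = {3, 7}  B4 = {1, 7}  B5 = {7, 9}  B6 = {3, 5}  B7 = {2, 7}  B8 = {6, 7}
Tree: B1–B2, B2–B3, B2–B4, B3–B5, B3–B6, B3–B7, B1–B8

Each bag holds 2 vertices, so the decomposition has width 1, which upper-bounds the treewidth. Since G has at least one edge (e.g. 8–7), it is not an edgeless graph, so tw(G) ≥ 1. Combining the bounds, tw(G) = 1.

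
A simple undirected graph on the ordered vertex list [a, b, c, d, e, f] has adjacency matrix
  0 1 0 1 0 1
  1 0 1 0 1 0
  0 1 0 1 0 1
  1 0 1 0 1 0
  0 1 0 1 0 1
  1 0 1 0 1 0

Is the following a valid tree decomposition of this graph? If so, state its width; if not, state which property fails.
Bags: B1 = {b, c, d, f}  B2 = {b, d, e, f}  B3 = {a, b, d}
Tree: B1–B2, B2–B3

No — edge (f,a) lies in no bag.

A tree decomposition must satisfy three properties: every vertex lies in some bag; for every edge, both endpoints lie together in some bag; and for every vertex, the bags containing it form a connected subtree. Here edge (f,a) lies in no bag, so the decomposition is invalid.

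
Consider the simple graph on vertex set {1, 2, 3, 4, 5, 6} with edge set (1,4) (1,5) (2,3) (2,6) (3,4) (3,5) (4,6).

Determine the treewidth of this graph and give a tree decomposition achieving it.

Each bag holds 3 vertices, so the decomposition has width 2, which upper-bounds the treewidth. The edges 5–1–4–3–5 form a cycle, so G is not a tree and its treewidth is at least 2. The upper and lower bounds meet at 2, so that is the treewidth.

Treewidth 2.
Bags: B1 = {1, 3, 5}  B2 = {1, 3, 4}  B3 = {2, 3, 4}  B4 = {2, 4, 6}
Tree: B1–B2, B2–B3, B3–B4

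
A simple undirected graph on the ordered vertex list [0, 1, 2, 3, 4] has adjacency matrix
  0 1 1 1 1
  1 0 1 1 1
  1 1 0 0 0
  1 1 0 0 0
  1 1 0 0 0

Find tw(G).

2

A width-2 tree decomposition is:
Bags: B1 = {0, 1, 3}  B2 = {0, 1, 4}  B3 = {0, 1, 2}
Tree: B1–B2, B2–B3
Every bag has size at most 3, so the width is 3 − 1 = 2 and tw(G) ≤ 2. On the other hand G contains the 3-clique {0, 1, 2}. A clique must lie in a single bag of any decomposition, so no decomposition can have width below 2. Hence tw(G) = 2 exactly.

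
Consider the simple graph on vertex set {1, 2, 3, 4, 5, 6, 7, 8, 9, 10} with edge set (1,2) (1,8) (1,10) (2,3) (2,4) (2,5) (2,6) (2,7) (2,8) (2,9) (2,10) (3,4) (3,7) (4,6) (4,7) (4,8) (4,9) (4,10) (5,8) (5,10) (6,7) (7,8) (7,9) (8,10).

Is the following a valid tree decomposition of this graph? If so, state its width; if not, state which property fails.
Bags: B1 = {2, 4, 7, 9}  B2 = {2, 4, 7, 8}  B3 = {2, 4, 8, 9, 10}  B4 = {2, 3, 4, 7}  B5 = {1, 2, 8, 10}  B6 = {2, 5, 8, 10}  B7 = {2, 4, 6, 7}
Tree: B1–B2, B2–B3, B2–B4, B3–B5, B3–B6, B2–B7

A tree decomposition must satisfy three properties: every vertex lies in some bag; for every edge, both endpoints lie together in some bag; and for every vertex, the bags containing it form a connected subtree. Here bags containing vertex 9 are not connected in the tree, so the decomposition is invalid.

No — bags containing vertex 9 are not connected in the tree.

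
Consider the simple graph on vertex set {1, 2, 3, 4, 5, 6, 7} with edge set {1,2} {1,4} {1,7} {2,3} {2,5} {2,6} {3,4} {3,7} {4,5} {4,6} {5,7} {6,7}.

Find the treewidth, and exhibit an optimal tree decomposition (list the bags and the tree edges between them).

Treewidth 3.
One such decomposition:
Bags: B1 = {1, 2, 4, 7}  B2 = {2, 4, 6, 7}  B3 = {2, 4, 5, 7}  B4 = {2, 3, 4, 7}
Tree: B1–B2, B2–B3, B3–B4

Each bag holds 4 vertices, so the decomposition has width 3, which upper-bounds the treewidth. For the lower bound: the 4 vertex sets {1,2}, {6,7}, {4}, {5} are disjoint, each induces a connected subgraph, and every pair is joined by at least one edge of G. Contracting each set to a single vertex therefore yields K_{4} as a minor, and since treewidth is minor-monotone, tw(G) ≥ tw(K_{4}) = 3. The upper and lower bounds meet at 3, so that is the treewidth.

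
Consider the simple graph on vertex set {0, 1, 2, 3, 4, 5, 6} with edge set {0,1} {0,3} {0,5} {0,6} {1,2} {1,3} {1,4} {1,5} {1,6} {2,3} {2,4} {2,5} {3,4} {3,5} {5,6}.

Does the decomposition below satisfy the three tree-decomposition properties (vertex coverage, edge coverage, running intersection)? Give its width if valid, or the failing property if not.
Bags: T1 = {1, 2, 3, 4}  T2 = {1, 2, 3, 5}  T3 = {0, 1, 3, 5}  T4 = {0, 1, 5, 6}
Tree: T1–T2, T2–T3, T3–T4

Every vertex of G appears in some bag (union = {0, 1, 2, 3, 4, 5, 6}); every edge is covered by a bag; and for each vertex v the set of bags containing v is connected in the bag tree. The decomposition is therefore valid. The largest bag has 4 vertices, so the width is 3.

Yes; width 3.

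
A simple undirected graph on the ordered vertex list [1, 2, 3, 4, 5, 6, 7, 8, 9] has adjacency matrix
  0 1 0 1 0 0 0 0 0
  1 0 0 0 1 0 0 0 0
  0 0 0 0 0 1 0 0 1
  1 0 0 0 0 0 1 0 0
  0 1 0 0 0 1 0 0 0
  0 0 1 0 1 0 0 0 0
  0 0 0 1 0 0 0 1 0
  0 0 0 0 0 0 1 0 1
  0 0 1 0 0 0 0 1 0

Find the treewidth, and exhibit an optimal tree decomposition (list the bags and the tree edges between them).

The largest bag has 3 vertices, giving width 2; this decomposition certifies tw(G) ≤ 2. Since 2–5–6–3–9–8–7–4–1–2 is a cycle in G, G is not acyclic. Forests are exactly the graphs of treewidth ≤ 1, so tw(G) ≥ 2. The upper and lower bounds meet at 2, so that is the treewidth.

Treewidth 2.
One optimal decomposition is:
Bags: B1 = {2, 5, 6}  B2 = {2, 3, 6}  B3 = {2, 3, 9}  B4 = {2, 8, 9}  B5 = {2, 7, 8}  B6 = {2, 4, 7}  B7 = {1, 2, 4}
Tree: B1–B2, B2–B3, B3–B4, B4–B5, B5–B6, B6–B7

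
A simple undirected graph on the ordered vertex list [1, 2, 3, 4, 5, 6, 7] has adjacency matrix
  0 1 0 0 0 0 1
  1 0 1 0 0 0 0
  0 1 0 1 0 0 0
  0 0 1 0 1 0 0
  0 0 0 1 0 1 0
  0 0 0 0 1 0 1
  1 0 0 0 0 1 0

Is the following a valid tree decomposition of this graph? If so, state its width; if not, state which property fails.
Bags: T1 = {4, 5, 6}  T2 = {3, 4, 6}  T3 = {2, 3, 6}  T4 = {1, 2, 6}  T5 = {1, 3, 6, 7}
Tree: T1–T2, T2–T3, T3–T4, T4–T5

No — bags containing vertex 3 are not connected in the tree.

A tree decomposition must satisfy three properties: every vertex lies in some bag; for every edge, both endpoints lie together in some bag; and for every vertex, the bags containing it form a connected subtree. Here bags containing vertex 3 are not connected in the tree, so the decomposition is invalid.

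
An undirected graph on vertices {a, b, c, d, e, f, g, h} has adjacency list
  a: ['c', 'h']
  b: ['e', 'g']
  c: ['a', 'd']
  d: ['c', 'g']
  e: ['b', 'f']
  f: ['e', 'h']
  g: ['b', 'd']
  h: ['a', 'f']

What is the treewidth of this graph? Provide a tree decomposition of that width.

Treewidth 2.
One optimal decomposition is:
Bags: B1 = {e, f, h}  B2 = {a, e, h}  B3 = {a, c, e}  B4 = {c, d, e}  B5 = {d, e, g}  B6 = {b, e, g}
Tree: B1–B2, B2–B3, B3–B4, B4–B5, B5–B6

The largest bag has 3 vertices, giving width 2; this decomposition certifies tw(G) ≤ 2. Since e–f–h–a–c–d–g–b–e is a cycle in G, G is not acyclic. Forests are exactly the graphs of treewidth ≤ 1, so tw(G) ≥ 2. The upper and lower bounds meet at 2, so that is the treewidth.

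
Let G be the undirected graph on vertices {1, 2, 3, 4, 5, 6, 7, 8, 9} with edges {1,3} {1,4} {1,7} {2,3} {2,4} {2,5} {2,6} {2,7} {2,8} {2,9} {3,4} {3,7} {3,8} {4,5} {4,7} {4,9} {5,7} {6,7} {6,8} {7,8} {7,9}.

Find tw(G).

3

A width-3 tree decomposition is:
Bags: B1 = {2, 3, 4, 7}  B2 = {2, 3, 7, 8}  B3 = {2, 4, 7, 9}  B4 = {1, 3, 4, 7}  B5 = {2, 6, 7, 8}  B6 = {2, 4, 5, 7}
Tree: B1–B2, B1–B3, B1–B4, B2–B5, B1–B6
Each bag holds 4 vertices, so the decomposition has width 3, which upper-bounds the treewidth. On the other hand G contains the 4-clique {1, 3, 4, 7}. A clique must lie in a single bag of any decomposition, so no decomposition can have width below 3. The upper and lower bounds meet at 3, so that is the treewidth.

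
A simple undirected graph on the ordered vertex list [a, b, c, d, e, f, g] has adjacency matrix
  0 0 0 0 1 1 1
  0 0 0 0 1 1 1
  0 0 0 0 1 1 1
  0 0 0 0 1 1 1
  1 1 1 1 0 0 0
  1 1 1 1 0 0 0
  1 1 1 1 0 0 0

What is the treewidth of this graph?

A width-3 tree decomposition is:
Bags: B1 = {d, e, f, g}  B2 = {a, e, f, g}  B3 = {b, e, f, g}  B4 = {c, e, f, g}
Tree: B1–B2, B2–B3, B3–B4
The largest bag has 4 vertices, giving width 3; this decomposition certifies tw(G) ≤ 3. For the lower bound: the 4 vertex sets {d,g}, {a,f}, {e}, {b} are disjoint, each induces a connected subgraph, and every pair is joined by at least one edge of G. Contracting each set to a single vertex therefore yields K_{4} as a minor, and since treewidth is minor-monotone, tw(G) ≥ tw(K_{4}) = 3. Hence tw(G) = 3 exactly.

3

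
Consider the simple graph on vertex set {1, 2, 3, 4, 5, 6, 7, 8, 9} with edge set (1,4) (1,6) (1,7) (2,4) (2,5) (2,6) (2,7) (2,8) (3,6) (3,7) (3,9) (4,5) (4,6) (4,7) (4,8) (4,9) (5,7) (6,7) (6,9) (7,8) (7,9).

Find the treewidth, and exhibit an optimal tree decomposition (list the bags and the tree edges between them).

Treewidth 3.
One optimal decomposition is:
Bags: B1 = {4, 6, 7, 9}  B2 = {1, 4, 6, 7}  B3 = {3, 6, 7, 9}  B4 = {2, 4, 6, 7}  B5 = {2, 4, 7, 8}  B6 = {2, 4, 5, 7}
Tree: B1–B2, B1–B3, B1–B4, B4–B5, B5–B6

Every bag has size at most 4, so the width is 4 − 1 = 3 and tw(G) ≤ 3. On the other hand G contains the 4-clique {3, 6, 7, 9}. A clique must lie in a single bag of any decomposition, so no decomposition can have width below 3. The upper and lower bounds meet at 3, so that is the treewidth.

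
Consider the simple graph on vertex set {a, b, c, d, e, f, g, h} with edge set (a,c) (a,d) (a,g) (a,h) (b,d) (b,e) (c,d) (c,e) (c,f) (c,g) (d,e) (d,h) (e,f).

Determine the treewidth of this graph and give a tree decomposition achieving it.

The largest bag has 3 vertices, giving width 2; this decomposition certifies tw(G) ≤ 2. Conversely, {a, d, h} is a clique of size 3, and the vertices of any clique must share a bag in every tree decomposition; so some bag has ≥ 3 vertices and tw(G) ≥ 2. Hence tw(G) = 2 exactly.

Treewidth 2.
Bags: B1 = {c, d, e}  B2 = {a, c, d}  B3 = {c, e, f}  B4 = {a, c, g}  B5 = {a, d, h}  B6 = {b, d, e}
Tree: B1–B2, B1–B3, B2–B4, B2–B5, B1–B6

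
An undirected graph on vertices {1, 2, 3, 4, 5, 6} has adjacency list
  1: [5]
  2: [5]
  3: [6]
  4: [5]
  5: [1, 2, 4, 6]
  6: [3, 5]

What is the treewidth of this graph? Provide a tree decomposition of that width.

Treewidth 1.
One such decomposition:
Bags: B1 = {4, 5}  B2 = {5, 6}  B3 = {1, 5}  B4 = {3, 6}  B5 = {2, 5}
Tree: B1–B2, B2–B3, B2–B4, B2–B5

Each bag holds 2 vertices, so the decomposition has width 1, which upper-bounds the treewidth. Any graph with an edge has treewidth ≥ 1, and G has the edge 4–5. The upper and lower bounds meet at 1, so that is the treewidth.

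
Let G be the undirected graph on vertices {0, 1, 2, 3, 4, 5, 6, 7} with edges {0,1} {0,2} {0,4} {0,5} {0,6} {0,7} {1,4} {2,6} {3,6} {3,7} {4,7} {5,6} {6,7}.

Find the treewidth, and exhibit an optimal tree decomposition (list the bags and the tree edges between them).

Every bag has size at most 3, so the width is 3 − 1 = 2 and tw(G) ≤ 2. On the other hand G contains the 3-clique {0, 1, 4}. A clique must lie in a single bag of any decomposition, so no decomposition can have width below 2. The upper and lower bounds meet at 2, so that is the treewidth.

Treewidth 2.
Bags: B1 = {0, 6, 7}  B2 = {0, 2, 6}  B3 = {0, 4, 7}  B4 = {0, 5, 6}  B5 = {3, 6, 7}  B6 = {0, 1, 4}
Tree: B1–B2, B1–B3, B2–B4, B1–B5, B3–B6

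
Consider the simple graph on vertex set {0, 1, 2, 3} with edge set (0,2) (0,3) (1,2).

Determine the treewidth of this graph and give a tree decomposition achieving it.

Treewidth 1.
Bags: B1 = {1, 2}  B2 = {0, 2}  B3 = {0, 3}
Tree: B1–B2, B2–B3

Each bag holds 2 vertices, so the decomposition has width 1, which upper-bounds the treewidth. Any graph with an edge has treewidth ≥ 1, and G has the edge 1–2. Combining the bounds, tw(G) = 1.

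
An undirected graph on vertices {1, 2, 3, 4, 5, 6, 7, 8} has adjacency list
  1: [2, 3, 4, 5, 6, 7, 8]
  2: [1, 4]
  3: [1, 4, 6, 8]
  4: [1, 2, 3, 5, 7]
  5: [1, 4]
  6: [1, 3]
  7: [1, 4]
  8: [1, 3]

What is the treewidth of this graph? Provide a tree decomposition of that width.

Every bag has size at most 3, so the width is 3 − 1 = 2 and tw(G) ≤ 2. Conversely, {1, 3, 8} is a clique of size 3, and the vertices of any clique must share a bag in every tree decomposition; so some bag has ≥ 3 vertices and tw(G) ≥ 2. Therefore the treewidth is 2.

Treewidth 2.
One optimal decomposition is:
Bags: B1 = {1, 4, 7}  B2 = {1, 2, 4}  B3 = {1, 4, 5}  B4 = {1, 3, 4}  B5 = {1, 3, 6}  B6 = {1, 3, 8}
Tree: B1–B2, B1–B3, B1–B4, B4–B5, B4–B6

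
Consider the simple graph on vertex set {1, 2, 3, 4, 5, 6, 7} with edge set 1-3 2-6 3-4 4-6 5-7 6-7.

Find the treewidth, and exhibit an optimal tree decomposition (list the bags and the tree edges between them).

Treewidth 1.
One such decomposition:
Bags: B1 = {6, 7}  B2 = {5, 7}  B3 = {2, 6}  B4 = {4, 6}  B5 = {3, 4}  B6 = {1, 3}
Tree: B1–B2, B1–B3, B1–B4, B4–B5, B5–B6

Each bag holds 2 vertices, so the decomposition has width 1, which upper-bounds the treewidth. G has an edge, so its treewidth is at least 1. The upper and lower bounds meet at 1, so that is the treewidth.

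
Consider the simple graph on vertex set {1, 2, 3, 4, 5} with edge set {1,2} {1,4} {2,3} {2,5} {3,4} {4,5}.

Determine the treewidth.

2

A width-2 tree decomposition is:
Bags: B1 = {2, 3, 4}  B2 = {1, 2, 4}  B3 = {2, 4, 5}
Tree: B1–B2, B2–B3
Each bag holds 3 vertices, so the decomposition has width 2, which upper-bounds the treewidth. The edges 4–3–2–1–4 form a cycle, so G is not a tree and its treewidth is at least 2. Hence tw(G) = 2 exactly.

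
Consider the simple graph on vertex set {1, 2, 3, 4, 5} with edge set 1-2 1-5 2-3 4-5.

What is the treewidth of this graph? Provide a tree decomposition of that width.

Each bag holds 2 vertices, so the decomposition has width 1, which upper-bounds the treewidth. Since G has at least one edge (e.g. 3–2), it is not an edgeless graph, so tw(G) ≥ 1. The upper and lower bounds meet at 1, so that is the treewidth.

Treewidth 1.
One such decomposition:
Bags: B1 = {2, 3}  B2 = {1, 2}  B3 = {1, 5}  B4 = {4, 5}
Tree: B1–B2, B2–B3, B3–B4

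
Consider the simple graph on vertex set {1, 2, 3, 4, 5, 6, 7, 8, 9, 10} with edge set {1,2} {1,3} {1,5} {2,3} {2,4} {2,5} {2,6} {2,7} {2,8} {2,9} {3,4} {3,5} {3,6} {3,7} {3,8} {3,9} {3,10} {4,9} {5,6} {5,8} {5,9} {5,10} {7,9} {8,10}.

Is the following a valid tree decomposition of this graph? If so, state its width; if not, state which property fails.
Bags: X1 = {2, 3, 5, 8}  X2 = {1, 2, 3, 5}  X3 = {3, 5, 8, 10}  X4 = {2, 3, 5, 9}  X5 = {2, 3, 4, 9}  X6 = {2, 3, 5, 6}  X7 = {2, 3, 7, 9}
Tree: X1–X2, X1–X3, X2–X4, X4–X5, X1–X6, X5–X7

Vertex coverage: the bags together contain {1, 2, 3, 4, 5, 6, 7, 8, 9, 10}, the full vertex set. Edge coverage: each edge of G has both endpoints in at least one bag. Running intersection: for every vertex, the bags containing it form a connected subtree. All three properties hold, so this is a valid tree decomposition of width max|bag| − 1 = 3, and hence tw(G) ≤ 3.

Yes; width 3.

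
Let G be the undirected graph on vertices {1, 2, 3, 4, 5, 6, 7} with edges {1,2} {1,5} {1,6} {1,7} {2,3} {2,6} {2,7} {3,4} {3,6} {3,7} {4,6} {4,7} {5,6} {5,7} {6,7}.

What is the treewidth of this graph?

A width-3 tree decomposition is:
Bags: B1 = {1, 2, 6, 7}  B2 = {1, 5, 6, 7}  B3 = {2, 3, 6, 7}  B4 = {3, 4, 6, 7}
Tree: B1–B2, B1–B3, B3–B4
The largest bag has 4 vertices, giving width 3; this decomposition certifies tw(G) ≤ 3. Conversely, {1, 2, 6, 7} is a clique of size 4, and the vertices of any clique must share a bag in every tree decomposition; so some bag has ≥ 4 vertices and tw(G) ≥ 3. Hence tw(G) = 3 exactly.

3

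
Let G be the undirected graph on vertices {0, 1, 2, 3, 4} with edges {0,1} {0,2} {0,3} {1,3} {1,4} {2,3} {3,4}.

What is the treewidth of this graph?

2

A width-2 tree decomposition is:
Bags: B1 = {0, 1, 3}  B2 = {0, 2, 3}  B3 = {1, 3, 4}
Tree: B1–B2, B1–B3
The largest bag has 3 vertices, giving width 2; this decomposition certifies tw(G) ≤ 2. For the lower bound, the 3 vertices {0, 1, 3} are pairwise adjacent, and any tree decomposition puts a clique entirely inside one bag — forcing width ≥ 2. The upper and lower bounds meet at 2, so that is the treewidth.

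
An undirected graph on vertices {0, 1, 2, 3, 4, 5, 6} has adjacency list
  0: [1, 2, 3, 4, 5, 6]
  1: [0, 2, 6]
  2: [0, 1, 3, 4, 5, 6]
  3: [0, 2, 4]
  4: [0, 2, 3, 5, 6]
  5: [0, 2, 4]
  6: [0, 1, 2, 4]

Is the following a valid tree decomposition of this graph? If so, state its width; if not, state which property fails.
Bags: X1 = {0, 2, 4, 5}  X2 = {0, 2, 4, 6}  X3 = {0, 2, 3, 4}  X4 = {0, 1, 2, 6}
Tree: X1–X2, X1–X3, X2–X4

Vertex coverage: the bags together contain {0, 1, 2, 3, 4, 5, 6}, the full vertex set. Edge coverage: each edge of G has both endpoints in at least one bag. Running intersection: for every vertex, the bags containing it form a connected subtree. All three properties hold, so this is a valid tree decomposition of width max|bag| − 1 = 3, and hence tw(G) ≤ 3.

Yes; width 3.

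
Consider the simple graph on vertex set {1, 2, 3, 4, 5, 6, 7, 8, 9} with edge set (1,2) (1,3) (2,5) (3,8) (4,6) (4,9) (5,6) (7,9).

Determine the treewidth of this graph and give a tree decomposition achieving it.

Each bag holds 2 vertices, so the decomposition has width 1, which upper-bounds the treewidth. G has an edge, so its treewidth is at least 1. Therefore the treewidth is 1.

Treewidth 1.
One optimal decomposition is:
Bags: B1 = {7, 9}  B2 = {4, 9}  B3 = {4, 6}  B4 = {5, 6}  B5 = {2, 5}  B6 = {1, 2}  B7 = {1, 3}  B8 = {3, 8}
Tree: B1–B2, B2–B3, B3–B4, B4–B5, B5–B6, B6–B7, B7–B8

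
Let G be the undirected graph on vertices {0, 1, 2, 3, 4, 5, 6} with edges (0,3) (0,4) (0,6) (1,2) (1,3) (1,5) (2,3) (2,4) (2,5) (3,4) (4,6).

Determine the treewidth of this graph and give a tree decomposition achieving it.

Treewidth 2.
Bags: B1 = {0, 3, 4}  B2 = {2, 3, 4}  B3 = {1, 2, 3}  B4 = {0, 4, 6}  B5 = {1, 2, 5}
Tree: B1–B2, B2–B3, B1–B4, B3–B5

Each bag holds 3 vertices, so the decomposition has width 2, which upper-bounds the treewidth. Conversely, {0, 3, 4} is a clique of size 3, and the vertices of any clique must share a bag in every tree decomposition; so some bag has ≥ 3 vertices and tw(G) ≥ 2. The upper and lower bounds meet at 2, so that is the treewidth.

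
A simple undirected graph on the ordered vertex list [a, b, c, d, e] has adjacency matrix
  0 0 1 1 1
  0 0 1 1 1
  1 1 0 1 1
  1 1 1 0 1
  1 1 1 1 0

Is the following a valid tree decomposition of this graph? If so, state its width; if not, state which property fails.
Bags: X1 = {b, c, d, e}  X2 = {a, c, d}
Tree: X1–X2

A tree decomposition must satisfy three properties: every vertex lies in some bag; for every edge, both endpoints lie together in some bag; and for every vertex, the bags containing it form a connected subtree. Here edge (e,a) lies in no bag, so the decomposition is invalid.

No — edge (e,a) lies in no bag.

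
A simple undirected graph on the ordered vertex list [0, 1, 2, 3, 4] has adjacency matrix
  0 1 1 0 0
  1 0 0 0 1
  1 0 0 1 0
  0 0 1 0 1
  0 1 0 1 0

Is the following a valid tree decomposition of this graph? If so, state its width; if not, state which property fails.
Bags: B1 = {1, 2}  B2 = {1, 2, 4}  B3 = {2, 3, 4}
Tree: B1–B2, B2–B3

No — vertex 0 appears in no bag.

A tree decomposition must satisfy three properties: every vertex lies in some bag; for every edge, both endpoints lie together in some bag; and for every vertex, the bags containing it form a connected subtree. Here vertex 0 appears in no bag, so the decomposition is invalid.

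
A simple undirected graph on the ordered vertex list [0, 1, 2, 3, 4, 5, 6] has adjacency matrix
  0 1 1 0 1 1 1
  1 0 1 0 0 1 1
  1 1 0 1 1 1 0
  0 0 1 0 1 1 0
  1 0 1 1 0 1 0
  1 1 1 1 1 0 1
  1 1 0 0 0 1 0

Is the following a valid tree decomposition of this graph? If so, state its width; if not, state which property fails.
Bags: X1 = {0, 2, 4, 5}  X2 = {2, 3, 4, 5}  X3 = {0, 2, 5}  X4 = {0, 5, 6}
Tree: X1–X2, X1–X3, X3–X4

A tree decomposition must satisfy three properties: every vertex lies in some bag; for every edge, both endpoints lie together in some bag; and for every vertex, the bags containing it form a connected subtree. Here vertex 1 appears in no bag, so the decomposition is invalid.

No — vertex 1 appears in no bag.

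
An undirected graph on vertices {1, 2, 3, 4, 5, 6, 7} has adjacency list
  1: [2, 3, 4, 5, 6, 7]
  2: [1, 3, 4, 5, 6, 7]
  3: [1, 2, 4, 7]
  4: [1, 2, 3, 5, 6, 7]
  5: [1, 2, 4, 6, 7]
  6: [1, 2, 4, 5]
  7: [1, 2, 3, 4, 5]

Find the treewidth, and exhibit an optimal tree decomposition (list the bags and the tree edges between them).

Every bag has size at most 5, so the width is 5 − 1 = 4 and tw(G) ≤ 4. For the lower bound, the 5 vertices {1, 2, 3, 4, 7} are pairwise adjacent, and any tree decomposition puts a clique entirely inside one bag — forcing width ≥ 4. The upper and lower bounds meet at 4, so that is the treewidth.

Treewidth 4.
One such decomposition:
Bags: B1 = {1, 2, 4, 5, 7}  B2 = {1, 2, 4, 5, 6}  B3 = {1, 2, 3, 4, 7}
Tree: B1–B2, B1–B3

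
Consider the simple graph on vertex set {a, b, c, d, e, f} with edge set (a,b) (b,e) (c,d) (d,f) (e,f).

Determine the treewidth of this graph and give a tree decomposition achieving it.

Every bag has size at most 2, so the width is 2 − 1 = 1 and tw(G) ≤ 1. Since G has at least one edge (e.g. a–b), it is not an edgeless graph, so tw(G) ≥ 1. The upper and lower bounds meet at 1, so that is the treewidth.

Treewidth 1.
Bags: B1 = {a, b}  B2 = {b, e}  B3 = {e, f}  B4 = {d, f}  B5 = {c, d}
Tree: B1–B2, B2–B3, B3–B4, B4–B5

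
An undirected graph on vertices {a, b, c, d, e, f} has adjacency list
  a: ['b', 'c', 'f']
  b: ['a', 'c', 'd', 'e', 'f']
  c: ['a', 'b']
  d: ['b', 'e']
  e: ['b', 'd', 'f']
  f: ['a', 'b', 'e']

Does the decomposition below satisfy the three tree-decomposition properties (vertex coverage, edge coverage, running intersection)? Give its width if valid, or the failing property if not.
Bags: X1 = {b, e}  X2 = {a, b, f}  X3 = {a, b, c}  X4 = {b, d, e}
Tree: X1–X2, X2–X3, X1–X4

A tree decomposition must satisfy three properties: every vertex lies in some bag; for every edge, both endpoints lie together in some bag; and for every vertex, the bags containing it form a connected subtree. Here edge (f,e) lies in no bag, so the decomposition is invalid.

No — edge (f,e) lies in no bag.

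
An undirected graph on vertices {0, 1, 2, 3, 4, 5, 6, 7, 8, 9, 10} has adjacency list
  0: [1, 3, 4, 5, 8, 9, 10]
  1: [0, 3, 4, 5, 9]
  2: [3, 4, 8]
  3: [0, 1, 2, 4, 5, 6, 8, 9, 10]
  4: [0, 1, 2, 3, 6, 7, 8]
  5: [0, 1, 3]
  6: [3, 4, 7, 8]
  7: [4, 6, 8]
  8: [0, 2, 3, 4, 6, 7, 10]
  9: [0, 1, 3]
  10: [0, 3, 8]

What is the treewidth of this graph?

A width-3 tree decomposition is:
Bags: B1 = {0, 1, 3, 5}  B2 = {0, 1, 3, 4}  B3 = {0, 3, 4, 8}  B4 = {2, 3, 4, 8}  B5 = {0, 3, 8, 10}  B6 = {3, 4, 6, 8}  B7 = {4, 6, 7, 8}  B8 = {0, 1, 3, 9}
Tree: B1–B2, B2–B3, B3–B4, B3–B5, B4–B6, B6–B7, B2–B8
Every bag has size at most 4, so the width is 4 − 1 = 3 and tw(G) ≤ 3. On the other hand G contains the 4-clique {0, 3, 8, 10}. A clique must lie in a single bag of any decomposition, so no decomposition can have width below 3. Combining the bounds, tw(G) = 3.

3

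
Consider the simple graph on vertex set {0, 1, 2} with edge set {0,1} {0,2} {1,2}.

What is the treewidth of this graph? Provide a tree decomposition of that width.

Treewidth 2.
Bags: B1 = {0, 1, 2}
Tree: (single bag)

With just one bag of size 3, the width is 3 − 1 = 2, so tw(G) ≤ 2. Conversely, {0, 1, 2} is a clique of size 3, and the vertices of any clique must share a bag in every tree decomposition; so some bag has ≥ 3 vertices and tw(G) ≥ 2. Therefore the treewidth is 2.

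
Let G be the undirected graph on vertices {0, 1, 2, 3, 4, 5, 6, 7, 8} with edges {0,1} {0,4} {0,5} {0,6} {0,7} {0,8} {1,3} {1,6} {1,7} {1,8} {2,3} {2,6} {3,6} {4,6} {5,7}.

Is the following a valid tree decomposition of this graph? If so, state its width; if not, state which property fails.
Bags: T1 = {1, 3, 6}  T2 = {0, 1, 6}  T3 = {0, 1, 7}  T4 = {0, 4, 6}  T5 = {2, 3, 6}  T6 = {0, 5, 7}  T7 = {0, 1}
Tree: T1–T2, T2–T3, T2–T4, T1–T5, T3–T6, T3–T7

No — vertex 8 appears in no bag.

A tree decomposition must satisfy three properties: every vertex lies in some bag; for every edge, both endpoints lie together in some bag; and for every vertex, the bags containing it form a connected subtree. Here vertex 8 appears in no bag, so the decomposition is invalid.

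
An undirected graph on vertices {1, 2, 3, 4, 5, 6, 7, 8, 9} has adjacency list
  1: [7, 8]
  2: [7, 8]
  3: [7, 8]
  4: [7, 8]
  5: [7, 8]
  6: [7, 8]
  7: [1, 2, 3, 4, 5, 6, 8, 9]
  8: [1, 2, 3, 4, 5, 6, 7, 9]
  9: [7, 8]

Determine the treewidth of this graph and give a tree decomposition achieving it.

The largest bag has 3 vertices, giving width 2; this decomposition certifies tw(G) ≤ 2. Conversely, {1, 7, 8} is a clique of size 3, and the vertices of any clique must share a bag in every tree decomposition; so some bag has ≥ 3 vertices and tw(G) ≥ 2. Combining the bounds, tw(G) = 2.

Treewidth 2.
Bags: B1 = {6, 7, 8}  B2 = {5, 7, 8}  B3 = {1, 7, 8}  B4 = {4, 7, 8}  B5 = {3, 7, 8}  B6 = {7, 8, 9}  B7 = {2, 7, 8}
Tree: B1–B2, B2–B3, B2–B4, B1–B5, B3–B6, B5–B7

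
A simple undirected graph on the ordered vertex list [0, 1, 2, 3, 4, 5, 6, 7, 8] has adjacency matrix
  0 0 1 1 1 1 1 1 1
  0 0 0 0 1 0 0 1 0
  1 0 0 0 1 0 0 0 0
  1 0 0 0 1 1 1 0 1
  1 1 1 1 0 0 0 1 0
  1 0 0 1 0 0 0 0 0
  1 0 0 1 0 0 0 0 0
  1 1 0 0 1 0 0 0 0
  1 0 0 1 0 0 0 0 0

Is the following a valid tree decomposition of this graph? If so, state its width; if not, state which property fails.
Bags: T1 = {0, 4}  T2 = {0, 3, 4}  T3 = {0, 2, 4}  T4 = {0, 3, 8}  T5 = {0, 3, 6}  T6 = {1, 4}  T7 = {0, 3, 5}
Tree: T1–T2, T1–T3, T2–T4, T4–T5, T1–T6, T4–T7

No — vertex 7 appears in no bag.

A tree decomposition must satisfy three properties: every vertex lies in some bag; for every edge, both endpoints lie together in some bag; and for every vertex, the bags containing it form a connected subtree. Here vertex 7 appears in no bag, so the decomposition is invalid.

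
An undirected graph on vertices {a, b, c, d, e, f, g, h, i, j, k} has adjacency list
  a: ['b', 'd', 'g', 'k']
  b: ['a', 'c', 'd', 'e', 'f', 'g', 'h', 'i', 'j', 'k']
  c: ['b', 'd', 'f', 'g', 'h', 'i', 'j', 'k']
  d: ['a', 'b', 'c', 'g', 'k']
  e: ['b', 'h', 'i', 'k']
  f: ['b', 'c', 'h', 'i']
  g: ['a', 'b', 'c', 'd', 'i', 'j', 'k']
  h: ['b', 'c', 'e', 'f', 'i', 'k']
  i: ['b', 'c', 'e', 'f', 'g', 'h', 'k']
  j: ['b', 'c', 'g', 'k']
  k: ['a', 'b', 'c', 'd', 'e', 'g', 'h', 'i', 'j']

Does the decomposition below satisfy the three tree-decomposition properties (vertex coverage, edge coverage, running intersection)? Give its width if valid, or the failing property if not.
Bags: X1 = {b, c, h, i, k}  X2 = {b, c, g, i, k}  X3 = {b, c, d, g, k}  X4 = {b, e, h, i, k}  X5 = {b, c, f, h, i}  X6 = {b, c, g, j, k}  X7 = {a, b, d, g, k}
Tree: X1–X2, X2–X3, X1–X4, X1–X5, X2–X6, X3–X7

Checking the three conditions: (i) the bags cover all of {a, b, c, d, e, f, g, h, i, j, k}; (ii) for each edge, some bag contains both endpoints; (iii) the bags containing any fixed vertex form a subtree. All hold, so the decomposition is valid with width 5 − 1 = 4.

Yes; width 4.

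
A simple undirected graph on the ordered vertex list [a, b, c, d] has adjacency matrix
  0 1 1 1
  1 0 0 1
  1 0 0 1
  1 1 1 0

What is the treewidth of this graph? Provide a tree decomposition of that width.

Every bag has size at most 3, so the width is 3 − 1 = 2 and tw(G) ≤ 2. On the other hand G contains the 3-clique {a, c, d}. A clique must lie in a single bag of any decomposition, so no decomposition can have width below 2. Combining the bounds, tw(G) = 2.

Treewidth 2.
Bags: B1 = {a, b, d}  B2 = {a, c, d}
Tree: B1–B2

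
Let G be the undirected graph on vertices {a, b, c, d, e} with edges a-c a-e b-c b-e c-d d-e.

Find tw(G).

A width-2 tree decomposition is:
Bags: B1 = {b, c, e}  B2 = {a, c, e}  B3 = {c, d, e}
Tree: B1–B2, B2–B3
Every bag has size at most 3, so the width is 3 − 1 = 2 and tw(G) ≤ 2. For the lower bound, G contains the cycle b–e–a–c–b, so G is not a forest; only forests have treewidth ≤ 1, hence tw(G) ≥ 2. The upper and lower bounds meet at 2, so that is the treewidth.

2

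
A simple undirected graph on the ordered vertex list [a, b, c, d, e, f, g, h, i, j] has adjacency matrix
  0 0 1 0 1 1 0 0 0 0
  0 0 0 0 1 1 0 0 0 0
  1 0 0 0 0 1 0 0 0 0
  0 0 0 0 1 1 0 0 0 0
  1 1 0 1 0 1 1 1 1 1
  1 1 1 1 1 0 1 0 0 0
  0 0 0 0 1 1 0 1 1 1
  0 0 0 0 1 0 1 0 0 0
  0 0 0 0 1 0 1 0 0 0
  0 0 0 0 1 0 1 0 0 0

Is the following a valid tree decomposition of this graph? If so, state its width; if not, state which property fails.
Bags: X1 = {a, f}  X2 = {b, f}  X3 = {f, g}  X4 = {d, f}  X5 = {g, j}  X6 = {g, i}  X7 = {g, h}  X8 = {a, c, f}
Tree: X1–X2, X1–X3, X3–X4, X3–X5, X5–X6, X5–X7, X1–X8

No — vertex e appears in no bag.

A tree decomposition must satisfy three properties: every vertex lies in some bag; for every edge, both endpoints lie together in some bag; and for every vertex, the bags containing it form a connected subtree. Here vertex e appears in no bag, so the decomposition is invalid.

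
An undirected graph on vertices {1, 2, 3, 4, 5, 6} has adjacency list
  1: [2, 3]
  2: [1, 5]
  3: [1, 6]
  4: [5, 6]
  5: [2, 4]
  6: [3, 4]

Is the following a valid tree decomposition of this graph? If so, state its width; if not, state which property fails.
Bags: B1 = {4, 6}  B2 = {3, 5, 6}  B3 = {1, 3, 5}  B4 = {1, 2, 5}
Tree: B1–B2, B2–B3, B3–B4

A tree decomposition must satisfy three properties: every vertex lies in some bag; for every edge, both endpoints lie together in some bag; and for every vertex, the bags containing it form a connected subtree. Here edge (5,4) lies in no bag, so the decomposition is invalid.

No — edge (5,4) lies in no bag.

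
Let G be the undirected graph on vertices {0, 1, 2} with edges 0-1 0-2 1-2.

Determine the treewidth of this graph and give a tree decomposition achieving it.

Treewidth 2.
One such decomposition:
Bags: B1 = {0, 1, 2}
Tree: (single bag)

A single bag containing all 3 vertices is trivially a valid decomposition of width 2. For the lower bound, the 3 vertices {0, 1, 2} are pairwise adjacent, and any tree decomposition puts a clique entirely inside one bag — forcing width ≥ 2. Therefore the treewidth is 2.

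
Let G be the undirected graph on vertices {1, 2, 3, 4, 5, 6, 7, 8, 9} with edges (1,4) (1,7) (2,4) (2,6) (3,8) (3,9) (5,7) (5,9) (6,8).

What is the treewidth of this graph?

A width-2 tree decomposition is:
Bags: B1 = {3, 6, 8}  B2 = {3, 6, 9}  B3 = {5, 6, 9}  B4 = {5, 6, 7}  B5 = {1, 6, 7}  B6 = {1, 4, 6}  B7 = {2, 4, 6}
Tree: B1–B2, B2–B3, B3–B4, B4–B5, B5–B6, B6–B7
Every bag has size at most 3, so the width is 3 − 1 = 2 and tw(G) ≤ 2. The edges 6–8–3–9–5–7–1–4–2–6 form a cycle, so G is not a tree and its treewidth is at least 2. Hence tw(G) = 2 exactly.

2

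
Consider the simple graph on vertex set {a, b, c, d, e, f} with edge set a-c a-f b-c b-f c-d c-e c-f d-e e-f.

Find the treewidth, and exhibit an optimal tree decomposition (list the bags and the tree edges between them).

Treewidth 2.
One optimal decomposition is:
Bags: B1 = {a, c, f}  B2 = {c, e, f}  B3 = {c, d, e}  B4 = {b, c, f}
Tree: B1–B2, B2–B3, B1–B4

Each bag holds 3 vertices, so the decomposition has width 2, which upper-bounds the treewidth. Conversely, {c, d, e} is a clique of size 3, and the vertices of any clique must share a bag in every tree decomposition; so some bag has ≥ 3 vertices and tw(G) ≥ 2. The upper and lower bounds meet at 2, so that is the treewidth.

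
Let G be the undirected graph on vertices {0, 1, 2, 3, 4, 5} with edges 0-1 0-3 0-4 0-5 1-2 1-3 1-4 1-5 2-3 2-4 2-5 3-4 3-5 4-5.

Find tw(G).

4

A width-4 tree decomposition is:
Bags: B1 = {0, 1, 3, 4, 5}  B2 = {1, 2, 3, 4, 5}
Tree: B1–B2
The largest bag has 5 vertices, giving width 4; this decomposition certifies tw(G) ≤ 4. On the other hand G contains the 5-clique {0, 1, 3, 4, 5}. A clique must lie in a single bag of any decomposition, so no decomposition can have width below 4. Combining the bounds, tw(G) = 4.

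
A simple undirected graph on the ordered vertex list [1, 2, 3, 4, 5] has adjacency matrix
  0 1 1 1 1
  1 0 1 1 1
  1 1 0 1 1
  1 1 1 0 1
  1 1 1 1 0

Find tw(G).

4

A width-4 tree decomposition is:
Bags: B1 = {1, 2, 3, 4, 5}
Tree: (single bag)
With just one bag of size 5, the width is 5 − 1 = 4, so tw(G) ≤ 4. Conversely, {1, 2, 3, 4, 5} is a clique of size 5, and the vertices of any clique must share a bag in every tree decomposition; so some bag has ≥ 5 vertices and tw(G) ≥ 4. Combining the bounds, tw(G) = 4.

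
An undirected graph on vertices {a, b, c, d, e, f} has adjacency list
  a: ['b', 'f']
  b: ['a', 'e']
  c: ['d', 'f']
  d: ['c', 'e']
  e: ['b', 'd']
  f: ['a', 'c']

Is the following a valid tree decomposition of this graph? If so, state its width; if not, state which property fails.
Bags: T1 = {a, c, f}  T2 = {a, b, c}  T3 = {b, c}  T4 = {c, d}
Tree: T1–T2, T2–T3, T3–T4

A tree decomposition must satisfy three properties: every vertex lies in some bag; for every edge, both endpoints lie together in some bag; and for every vertex, the bags containing it form a connected subtree. Here vertex e appears in no bag, so the decomposition is invalid.

No — vertex e appears in no bag.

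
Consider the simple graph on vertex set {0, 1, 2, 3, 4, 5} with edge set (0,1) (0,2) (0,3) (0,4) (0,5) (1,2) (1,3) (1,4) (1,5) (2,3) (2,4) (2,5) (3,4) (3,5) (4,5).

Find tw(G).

5

A width-5 tree decomposition is:
Bags: B1 = {0, 1, 2, 3, 4, 5}
Tree: (single bag)
With just one bag of size 6, the width is 6 − 1 = 5, so tw(G) ≤ 5. For the lower bound, the 6 vertices {0, 1, 2, 3, 4, 5} are pairwise adjacent, and any tree decomposition puts a clique entirely inside one bag — forcing width ≥ 5. Therefore the treewidth is 5.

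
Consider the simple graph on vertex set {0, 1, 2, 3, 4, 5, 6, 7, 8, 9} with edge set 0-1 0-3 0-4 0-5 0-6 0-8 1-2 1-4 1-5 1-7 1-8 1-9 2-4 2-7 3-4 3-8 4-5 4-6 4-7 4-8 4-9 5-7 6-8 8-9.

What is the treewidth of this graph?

A width-3 tree decomposition is:
Bags: B1 = {0, 1, 4, 8}  B2 = {0, 4, 6, 8}  B3 = {0, 1, 4, 5}  B4 = {1, 4, 5, 7}  B5 = {1, 4, 8, 9}  B6 = {0, 3, 4, 8}  B7 = {1, 2, 4, 7}
Tree: B1–B2, B1–B3, B3–B4, B1–B5, B2–B6, B4–B7
Each bag holds 4 vertices, so the decomposition has width 3, which upper-bounds the treewidth. On the other hand G contains the 4-clique {0, 1, 4, 8}. A clique must lie in a single bag of any decomposition, so no decomposition can have width below 3. Combining the bounds, tw(G) = 3.

3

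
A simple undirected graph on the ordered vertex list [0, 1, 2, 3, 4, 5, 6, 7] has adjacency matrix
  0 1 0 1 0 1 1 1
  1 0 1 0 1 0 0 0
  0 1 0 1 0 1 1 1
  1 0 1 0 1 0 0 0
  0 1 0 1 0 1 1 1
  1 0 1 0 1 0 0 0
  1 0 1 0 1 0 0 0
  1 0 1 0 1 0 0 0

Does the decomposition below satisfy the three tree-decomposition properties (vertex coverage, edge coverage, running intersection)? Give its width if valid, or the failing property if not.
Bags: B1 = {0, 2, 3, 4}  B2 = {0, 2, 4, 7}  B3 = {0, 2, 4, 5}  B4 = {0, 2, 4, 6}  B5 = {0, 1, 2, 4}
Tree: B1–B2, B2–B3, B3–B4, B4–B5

Yes; width 3.

Vertex coverage: the bags together contain {0, 1, 2, 3, 4, 5, 6, 7}, the full vertex set. Edge coverage: each edge of G has both endpoints in at least one bag. Running intersection: for every vertex, the bags containing it form a connected subtree. All three properties hold, so this is a valid tree decomposition of width max|bag| − 1 = 3, and hence tw(G) ≤ 3.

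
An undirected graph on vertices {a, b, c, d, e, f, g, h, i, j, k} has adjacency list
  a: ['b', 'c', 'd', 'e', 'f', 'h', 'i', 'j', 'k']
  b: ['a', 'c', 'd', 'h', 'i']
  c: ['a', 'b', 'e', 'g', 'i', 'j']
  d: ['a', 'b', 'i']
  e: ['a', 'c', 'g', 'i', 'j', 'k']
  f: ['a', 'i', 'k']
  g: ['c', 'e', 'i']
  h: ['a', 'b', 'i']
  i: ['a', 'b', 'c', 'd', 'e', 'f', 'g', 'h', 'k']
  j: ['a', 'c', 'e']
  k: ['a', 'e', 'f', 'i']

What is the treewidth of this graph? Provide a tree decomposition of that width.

Every bag has size at most 4, so the width is 4 − 1 = 3 and tw(G) ≤ 3. On the other hand G contains the 4-clique {a, c, e, j}. A clique must lie in a single bag of any decomposition, so no decomposition can have width below 3. Therefore the treewidth is 3.

Treewidth 3.
One optimal decomposition is:
Bags: B1 = {a, b, c, i}  B2 = {a, c, e, i}  B3 = {a, b, h, i}  B4 = {a, b, d, i}  B5 = {a, e, i, k}  B6 = {c, e, g, i}  B7 = {a, f, i, k}  B8 = {a, c, e, j}
Tree: B1–B2, B1–B3, B1–B4, B2–B5, B2–B6, B5–B7, B2–B8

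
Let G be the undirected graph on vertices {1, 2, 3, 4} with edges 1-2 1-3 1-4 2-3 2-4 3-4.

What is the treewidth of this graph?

A width-3 tree decomposition is:
Bags: B1 = {1, 2, 3, 4}
Tree: (single bag)
With just one bag of size 4, the width is 4 − 1 = 3, so tw(G) ≤ 3. Conversely, {1, 2, 3, 4} is a clique of size 4, and the vertices of any clique must share a bag in every tree decomposition; so some bag has ≥ 4 vertices and tw(G) ≥ 3. Combining the bounds, tw(G) = 3.

3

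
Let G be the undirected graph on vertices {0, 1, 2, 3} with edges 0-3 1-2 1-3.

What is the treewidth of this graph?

A width-1 tree decomposition is:
Bags: B1 = {1, 2}  B2 = {1, 3}  B3 = {0, 3}
Tree: B1–B2, B2–B3
Every bag has size at most 2, so the width is 2 − 1 = 1 and tw(G) ≤ 1. Since G has at least one edge (e.g. 2–1), it is not an edgeless graph, so tw(G) ≥ 1. Combining the bounds, tw(G) = 1.

1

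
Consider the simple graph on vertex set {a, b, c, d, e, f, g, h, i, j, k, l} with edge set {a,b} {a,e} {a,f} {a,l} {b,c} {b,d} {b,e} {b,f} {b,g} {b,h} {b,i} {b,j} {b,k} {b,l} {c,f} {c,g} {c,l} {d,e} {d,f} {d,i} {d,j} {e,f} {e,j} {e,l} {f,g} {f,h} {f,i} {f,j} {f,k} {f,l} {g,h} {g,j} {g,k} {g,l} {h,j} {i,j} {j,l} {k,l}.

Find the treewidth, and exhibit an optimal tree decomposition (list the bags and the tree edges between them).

Treewidth 4.
One optimal decomposition is:
Bags: B1 = {b, e, f, j, l}  B2 = {a, b, e, f, l}  B3 = {b, d, e, f, j}  B4 = {b, f, g, j, l}  B5 = {b, d, f, i, j}  B6 = {b, c, f, g, l}  B7 = {b, f, g, h, j}  B8 = {b, f, g, k, l}
Tree: B1–B2, B1–B3, B1–B4, B3–B5, B4–B6, B4–B7, B6–B8

Every bag has size at most 5, so the width is 5 − 1 = 4 and tw(G) ≤ 4. On the other hand G contains the 5-clique {b, d, e, f, j}. A clique must lie in a single bag of any decomposition, so no decomposition can have width below 4. Hence tw(G) = 4 exactly.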